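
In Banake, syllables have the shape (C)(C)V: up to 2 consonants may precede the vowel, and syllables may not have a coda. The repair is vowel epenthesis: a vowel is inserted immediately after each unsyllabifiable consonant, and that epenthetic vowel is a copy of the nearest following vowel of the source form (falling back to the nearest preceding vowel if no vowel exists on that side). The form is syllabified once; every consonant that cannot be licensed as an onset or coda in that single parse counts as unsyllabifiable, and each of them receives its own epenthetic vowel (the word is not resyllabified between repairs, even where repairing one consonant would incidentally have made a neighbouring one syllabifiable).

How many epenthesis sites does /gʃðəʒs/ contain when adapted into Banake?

The unsyllabifiable consonants are /g/, /ʒ/, /s/; each receives one epenthetic vowel.

3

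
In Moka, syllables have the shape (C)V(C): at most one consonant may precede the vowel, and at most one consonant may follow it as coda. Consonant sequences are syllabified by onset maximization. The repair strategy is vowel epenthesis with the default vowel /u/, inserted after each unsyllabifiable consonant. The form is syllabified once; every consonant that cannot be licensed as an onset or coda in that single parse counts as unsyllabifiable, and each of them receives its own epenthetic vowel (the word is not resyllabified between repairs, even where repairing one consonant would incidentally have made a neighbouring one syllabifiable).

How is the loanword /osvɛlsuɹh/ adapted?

osvɛlsuɹhu

Under (C)V(C), the unsyllabifiable consonants are /h/ (at most one coda consonant is licensed; onsets are limited to one consonant).
Inserting the epenthetic vowel yields /h/ → /hu/.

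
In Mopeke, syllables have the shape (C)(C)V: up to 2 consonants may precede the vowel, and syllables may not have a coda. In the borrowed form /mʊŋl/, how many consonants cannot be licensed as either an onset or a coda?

The consonants /ŋ/, /l/ cannot be parsed into a legal (C)(C)V syllable (no codas are permitted; onsets may contain at most 2 consonants).

2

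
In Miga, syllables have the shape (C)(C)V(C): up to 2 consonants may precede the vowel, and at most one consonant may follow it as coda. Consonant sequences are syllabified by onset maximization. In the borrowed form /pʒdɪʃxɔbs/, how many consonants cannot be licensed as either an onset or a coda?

2

The consonants /p/, /s/ cannot be parsed into a legal (C)(C)V(C) syllable (at most one coda consonant is licensed; onsets may contain at most 2 consonants).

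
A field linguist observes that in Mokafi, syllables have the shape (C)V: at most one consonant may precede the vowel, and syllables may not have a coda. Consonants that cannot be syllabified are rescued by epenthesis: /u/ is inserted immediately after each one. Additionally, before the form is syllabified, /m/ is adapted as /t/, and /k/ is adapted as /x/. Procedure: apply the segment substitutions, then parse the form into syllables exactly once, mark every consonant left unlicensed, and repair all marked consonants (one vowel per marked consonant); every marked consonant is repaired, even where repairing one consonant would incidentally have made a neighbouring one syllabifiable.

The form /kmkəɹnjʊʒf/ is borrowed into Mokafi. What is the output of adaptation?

Substitution: /k/ → /x/, /m/ → /t/, giving /xtxəɹnjʊʒf/.
Syllabifying with onset maximization leaves /x/, /t/, /ɹ/, /n/, /ʒ/, /f/ stranded (no codas are permitted; onsets are limited to one consonant).
Inserting the epenthetic vowel yields /x/ → /xu/, /t/ → /tu/, /ɹ/ → /ɹu/, /n/ → /nu/, /ʒ/ → /ʒu/, /f/ → /fu/.

xutuxəɹunujʊʒufu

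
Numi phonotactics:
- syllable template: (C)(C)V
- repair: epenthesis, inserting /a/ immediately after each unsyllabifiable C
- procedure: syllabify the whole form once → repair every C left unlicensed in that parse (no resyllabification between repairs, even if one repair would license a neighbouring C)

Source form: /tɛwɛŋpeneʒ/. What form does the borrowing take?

tɛwɛŋpeneʒa

The consonants /ʒ/ cannot be parsed into a legal (C)(C)V syllable (no codas are permitted; onsets may contain at most 2 consonants).
Each unlicensed consonant becomes the onset of a new syllable: /ʒ/ → /ʒa/.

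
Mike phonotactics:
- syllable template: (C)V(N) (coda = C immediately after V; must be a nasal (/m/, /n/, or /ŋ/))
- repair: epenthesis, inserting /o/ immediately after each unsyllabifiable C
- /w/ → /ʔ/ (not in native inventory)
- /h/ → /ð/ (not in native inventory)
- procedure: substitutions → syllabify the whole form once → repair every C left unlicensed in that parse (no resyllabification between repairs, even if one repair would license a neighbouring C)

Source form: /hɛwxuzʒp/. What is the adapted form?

Substitution: /h/ → /ð/, /w/ → /ʔ/, giving /ðɛʔxuzʒp/.
Syllabifying with onset maximization leaves /ʔ/, /z/, /ʒ/, /p/ stranded (only a nasal (/m/, /n/, or /ŋ/) is licensed in coda position; onsets are limited to one consonant).
Each unlicensed consonant becomes the onset of a new syllable: /ʔ/ → /ʔo/, /z/ → /zo/, /ʒ/ → /ʒo/, /p/ → /po/.

ðɛʔoxuzoʒopo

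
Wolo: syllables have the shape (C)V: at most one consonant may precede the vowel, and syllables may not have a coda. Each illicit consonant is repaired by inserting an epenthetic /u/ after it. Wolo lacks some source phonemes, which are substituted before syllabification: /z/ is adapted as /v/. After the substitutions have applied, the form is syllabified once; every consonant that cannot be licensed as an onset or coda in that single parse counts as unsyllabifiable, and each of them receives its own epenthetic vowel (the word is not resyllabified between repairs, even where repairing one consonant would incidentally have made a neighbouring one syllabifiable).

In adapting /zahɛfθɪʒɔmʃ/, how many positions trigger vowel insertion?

3

After substitution the input is /vahɛfθɪʒɔmʃ/.
The unsyllabifiable consonants are /f/, /m/, /ʃ/; each receives one epenthetic vowel.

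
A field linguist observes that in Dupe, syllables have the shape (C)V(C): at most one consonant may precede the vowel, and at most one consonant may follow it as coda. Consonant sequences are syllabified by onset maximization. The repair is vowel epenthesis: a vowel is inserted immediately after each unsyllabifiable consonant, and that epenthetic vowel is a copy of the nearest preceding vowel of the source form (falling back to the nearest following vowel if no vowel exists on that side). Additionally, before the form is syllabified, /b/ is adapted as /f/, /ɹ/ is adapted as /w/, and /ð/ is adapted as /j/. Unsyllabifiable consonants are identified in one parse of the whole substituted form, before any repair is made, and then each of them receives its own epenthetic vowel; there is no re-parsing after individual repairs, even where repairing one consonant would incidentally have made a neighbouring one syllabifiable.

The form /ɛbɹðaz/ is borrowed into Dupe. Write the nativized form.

ɛfwɛjaz

Substitution: /b/ → /f/, /ɹ/ → /w/, /ð/ → /j/, giving /ɛfwjaz/.
The consonants /w/ cannot be parsed into a legal (C)V(C) syllable (at most one coda consonant is licensed; onsets are limited to one consonant).
Each unlicensed consonant becomes the onset of a new syllable: /w/ → /wɛ/.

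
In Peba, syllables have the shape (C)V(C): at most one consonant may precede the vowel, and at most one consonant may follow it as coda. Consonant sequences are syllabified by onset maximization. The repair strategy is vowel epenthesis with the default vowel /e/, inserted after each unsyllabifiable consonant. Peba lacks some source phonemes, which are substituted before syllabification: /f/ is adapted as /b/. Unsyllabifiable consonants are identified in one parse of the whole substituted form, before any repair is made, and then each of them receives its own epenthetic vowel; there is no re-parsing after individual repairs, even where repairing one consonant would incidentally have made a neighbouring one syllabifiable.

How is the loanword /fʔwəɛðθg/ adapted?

beʔewəɛðθege

Substitution: /f/ → /b/, giving /bʔwəɛðθg/.
The consonants /b/, /ʔ/, /θ/, /g/ cannot be parsed into a legal (C)V(C) syllable (at most one coda consonant is licensed; onsets are limited to one consonant).
Epenthesis after each stranded consonant: /b/ → /be/, /ʔ/ → /ʔe/, /θ/ → /θe/, /g/ → /ge/.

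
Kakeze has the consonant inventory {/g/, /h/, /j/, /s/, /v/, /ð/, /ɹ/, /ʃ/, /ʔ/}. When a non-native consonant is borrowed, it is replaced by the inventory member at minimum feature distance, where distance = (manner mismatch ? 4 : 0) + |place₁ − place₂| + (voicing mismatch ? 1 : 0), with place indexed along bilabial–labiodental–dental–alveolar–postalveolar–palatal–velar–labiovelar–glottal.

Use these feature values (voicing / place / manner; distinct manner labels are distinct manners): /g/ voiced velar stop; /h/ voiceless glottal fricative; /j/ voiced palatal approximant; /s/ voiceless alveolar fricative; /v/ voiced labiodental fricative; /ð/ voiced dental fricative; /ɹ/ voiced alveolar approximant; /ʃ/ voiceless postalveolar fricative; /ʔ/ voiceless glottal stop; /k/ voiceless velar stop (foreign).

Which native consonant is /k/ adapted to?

/g/ is closest: same manner (stop), place distance 0 (velar→velar), voicing differs (+1); total 1. Next closest is /ʔ/ at distance 2.

g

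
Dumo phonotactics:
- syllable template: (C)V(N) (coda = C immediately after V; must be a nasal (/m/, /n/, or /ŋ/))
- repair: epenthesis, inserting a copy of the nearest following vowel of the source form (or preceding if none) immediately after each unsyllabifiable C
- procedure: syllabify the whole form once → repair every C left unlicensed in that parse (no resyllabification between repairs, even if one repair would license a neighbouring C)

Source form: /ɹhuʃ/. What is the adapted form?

The consonants /ɹ/, /ʃ/ cannot be parsed into a legal (C)V(N) syllable (only a nasal (/m/, /n/, or /ŋ/) is licensed in coda position; onsets are limited to one consonant).
Each unlicensed consonant becomes the onset of a new syllable: /ɹ/ → /ɹu/, /ʃ/ → /ʃu/.

ɹuhuʃu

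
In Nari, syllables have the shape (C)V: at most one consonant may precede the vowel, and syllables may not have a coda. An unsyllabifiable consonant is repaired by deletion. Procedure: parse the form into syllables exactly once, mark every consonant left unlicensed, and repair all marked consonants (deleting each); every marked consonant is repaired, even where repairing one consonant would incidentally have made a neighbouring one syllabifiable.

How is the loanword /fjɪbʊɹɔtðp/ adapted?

Under (C)V, the unsyllabifiable consonants are /f/, /t/, /ð/, /p/ (no codas are permitted; onsets are limited to one consonant).
Each unlicensed consonant is deleted: /f/, /t/, /ð/, /p/.

jɪbʊɹɔ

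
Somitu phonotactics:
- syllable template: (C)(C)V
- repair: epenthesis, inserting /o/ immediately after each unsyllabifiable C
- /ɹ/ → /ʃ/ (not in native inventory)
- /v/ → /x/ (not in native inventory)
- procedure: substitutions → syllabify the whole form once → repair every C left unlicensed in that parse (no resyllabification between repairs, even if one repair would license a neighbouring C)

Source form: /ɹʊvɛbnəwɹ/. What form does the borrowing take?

ʃʊxɛbnəwoʃo

Substitution: /ɹ/ → /ʃ/, /v/ → /x/, giving /ʃʊxɛbnəwʃ/.
Syllabifying with onset maximization leaves /w/, /ʃ/ stranded (no codas are permitted; onsets may contain at most 2 consonants).
Each unlicensed consonant becomes the onset of a new syllable: /w/ → /wo/, /ʃ/ → /ʃo/.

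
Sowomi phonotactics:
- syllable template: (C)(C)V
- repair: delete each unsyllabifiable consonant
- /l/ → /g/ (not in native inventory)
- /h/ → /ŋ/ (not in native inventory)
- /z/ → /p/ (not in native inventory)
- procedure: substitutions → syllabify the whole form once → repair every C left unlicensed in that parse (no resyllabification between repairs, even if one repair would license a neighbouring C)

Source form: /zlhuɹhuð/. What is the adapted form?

Substitution: /z/ → /p/, /l/ → /g/, /h/ → /ŋ/, giving /pgŋuɹŋuð/.
Syllabifying with onset maximization leaves /p/, /ð/ stranded (no codas are permitted; onsets may contain at most 2 consonants).
Each unlicensed consonant is deleted: /p/, /ð/.

gŋuɹŋu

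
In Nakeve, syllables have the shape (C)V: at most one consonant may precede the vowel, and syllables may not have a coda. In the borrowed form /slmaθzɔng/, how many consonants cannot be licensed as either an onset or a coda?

5

Syllabifying with onset maximization leaves /s/, /l/, /θ/, /n/, /g/ stranded (no codas are permitted; onsets are limited to one consonant).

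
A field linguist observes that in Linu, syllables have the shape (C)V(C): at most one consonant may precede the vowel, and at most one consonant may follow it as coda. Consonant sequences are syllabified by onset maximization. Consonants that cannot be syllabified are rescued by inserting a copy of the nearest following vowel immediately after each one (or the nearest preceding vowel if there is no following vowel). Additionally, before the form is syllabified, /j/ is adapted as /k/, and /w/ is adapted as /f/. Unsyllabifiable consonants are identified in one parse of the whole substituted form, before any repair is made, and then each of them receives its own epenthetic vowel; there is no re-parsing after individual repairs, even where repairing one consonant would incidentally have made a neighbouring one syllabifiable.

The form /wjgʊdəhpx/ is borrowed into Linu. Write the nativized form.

fʊkʊgʊdəhpəxə

Substitution: /w/ → /f/, /j/ → /k/, giving /fkgʊdəhpx/.
Syllabifying with onset maximization leaves /f/, /k/, /p/, /x/ stranded (at most one coda consonant is licensed; onsets are limited to one consonant).
Epenthesis after each stranded consonant: /f/ → /fʊ/, /k/ → /kʊ/, /p/ → /pə/, /x/ → /xə/.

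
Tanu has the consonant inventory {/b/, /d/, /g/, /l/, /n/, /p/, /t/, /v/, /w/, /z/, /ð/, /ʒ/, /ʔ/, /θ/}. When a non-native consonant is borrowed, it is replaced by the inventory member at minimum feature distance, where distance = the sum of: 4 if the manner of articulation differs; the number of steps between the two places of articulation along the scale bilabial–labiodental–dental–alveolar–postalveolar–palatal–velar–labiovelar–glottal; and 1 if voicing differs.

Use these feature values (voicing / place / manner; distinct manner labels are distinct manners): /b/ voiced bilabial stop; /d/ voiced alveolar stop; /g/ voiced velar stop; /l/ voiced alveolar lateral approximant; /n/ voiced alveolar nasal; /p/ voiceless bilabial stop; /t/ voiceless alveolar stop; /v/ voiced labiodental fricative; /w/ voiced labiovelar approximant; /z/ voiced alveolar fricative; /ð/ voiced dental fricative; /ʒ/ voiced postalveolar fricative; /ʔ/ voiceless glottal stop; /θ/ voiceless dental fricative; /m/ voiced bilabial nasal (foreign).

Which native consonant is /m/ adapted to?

/n/ is closest: same manner (nasal), place distance 3 (bilabial→alveolar), same voicing; total 3. Next closest is /b/ at distance 4.

n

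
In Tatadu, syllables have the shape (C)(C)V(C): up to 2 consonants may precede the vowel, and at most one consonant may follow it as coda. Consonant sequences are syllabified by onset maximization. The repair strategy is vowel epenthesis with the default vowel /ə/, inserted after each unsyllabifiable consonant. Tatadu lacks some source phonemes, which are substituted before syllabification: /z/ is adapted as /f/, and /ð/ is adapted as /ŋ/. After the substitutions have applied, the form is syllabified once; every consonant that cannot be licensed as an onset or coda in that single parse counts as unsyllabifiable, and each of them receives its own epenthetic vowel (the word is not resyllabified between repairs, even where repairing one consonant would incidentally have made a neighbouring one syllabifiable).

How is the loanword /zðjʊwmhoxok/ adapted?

Substitution: /z/ → /f/, /ð/ → /ŋ/, giving /fŋjʊwmhoxok/.
Under (C)(C)V(C), the unsyllabifiable consonants are /f/ (at most one coda consonant is licensed; onsets may contain at most 2 consonants).
Each unlicensed consonant becomes the onset of a new syllable: /f/ → /fə/.

fəŋjʊwmhoxok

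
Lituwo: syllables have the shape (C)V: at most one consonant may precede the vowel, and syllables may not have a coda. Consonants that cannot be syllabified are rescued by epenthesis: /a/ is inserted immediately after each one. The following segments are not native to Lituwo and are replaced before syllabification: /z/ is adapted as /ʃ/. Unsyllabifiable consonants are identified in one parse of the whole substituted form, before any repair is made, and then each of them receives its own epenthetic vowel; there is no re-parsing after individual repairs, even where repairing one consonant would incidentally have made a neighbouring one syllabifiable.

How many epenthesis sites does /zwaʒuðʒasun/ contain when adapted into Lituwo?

After substitution the input is /ʃwaʒuðʒasun/.
The unsyllabifiable consonants are /ʃ/, /ð/, /n/; each receives one epenthetic vowel.

3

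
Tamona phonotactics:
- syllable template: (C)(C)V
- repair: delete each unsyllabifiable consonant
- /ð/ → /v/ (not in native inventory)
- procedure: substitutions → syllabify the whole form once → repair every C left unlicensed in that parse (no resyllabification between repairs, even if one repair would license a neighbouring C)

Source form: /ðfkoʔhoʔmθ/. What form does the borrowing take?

Substitution: /ð/ → /v/, giving /vfkoʔhoʔmθ/.
Syllabifying with onset maximization leaves /v/, /ʔ/, /m/, /θ/ stranded (no codas are permitted; onsets may contain at most 2 consonants).
Deleting the stranded consonants removes /v/, /ʔ/, /m/, /θ/.

fkoʔho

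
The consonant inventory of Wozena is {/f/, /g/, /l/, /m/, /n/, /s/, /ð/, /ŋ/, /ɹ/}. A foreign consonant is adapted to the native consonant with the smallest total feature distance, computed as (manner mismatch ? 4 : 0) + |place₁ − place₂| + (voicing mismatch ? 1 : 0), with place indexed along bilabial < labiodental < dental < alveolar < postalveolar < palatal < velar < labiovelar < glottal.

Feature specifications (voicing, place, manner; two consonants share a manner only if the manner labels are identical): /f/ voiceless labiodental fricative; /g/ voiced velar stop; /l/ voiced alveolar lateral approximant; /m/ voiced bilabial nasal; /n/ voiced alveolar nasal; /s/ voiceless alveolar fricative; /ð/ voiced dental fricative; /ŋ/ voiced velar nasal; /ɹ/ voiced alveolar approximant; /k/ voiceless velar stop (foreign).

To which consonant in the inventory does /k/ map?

g

/g/ is closest: same manner (stop), place distance 0 (velar→velar), voicing differs (+1); total 1. Next closest is /ŋ/ at distance 5.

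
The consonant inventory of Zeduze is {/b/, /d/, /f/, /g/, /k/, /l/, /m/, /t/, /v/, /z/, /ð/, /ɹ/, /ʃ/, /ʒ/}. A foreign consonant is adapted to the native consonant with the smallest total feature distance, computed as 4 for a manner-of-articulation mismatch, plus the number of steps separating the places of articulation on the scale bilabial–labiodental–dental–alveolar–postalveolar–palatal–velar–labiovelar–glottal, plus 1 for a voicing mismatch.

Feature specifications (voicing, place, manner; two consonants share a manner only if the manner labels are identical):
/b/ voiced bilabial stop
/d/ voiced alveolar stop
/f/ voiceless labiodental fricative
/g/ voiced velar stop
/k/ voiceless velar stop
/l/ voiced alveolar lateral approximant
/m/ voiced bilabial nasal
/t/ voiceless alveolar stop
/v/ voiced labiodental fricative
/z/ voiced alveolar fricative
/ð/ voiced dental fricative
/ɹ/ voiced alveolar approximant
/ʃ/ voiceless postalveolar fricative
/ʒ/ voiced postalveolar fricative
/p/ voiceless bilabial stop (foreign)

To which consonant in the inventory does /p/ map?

/b/ is closest: same manner (stop), place distance 0 (bilabial→bilabial), voicing differs (+1); total 1. Next closest is /t/ at distance 3.

b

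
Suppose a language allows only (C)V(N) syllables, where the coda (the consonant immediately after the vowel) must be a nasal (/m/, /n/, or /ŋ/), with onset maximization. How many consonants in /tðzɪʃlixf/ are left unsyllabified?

5

Under (C)V(N), the unsyllabifiable consonants are /t/, /ð/, /ʃ/, /x/, /f/ (only a nasal (/m/, /n/, or /ŋ/) is licensed in coda position; onsets are limited to one consonant).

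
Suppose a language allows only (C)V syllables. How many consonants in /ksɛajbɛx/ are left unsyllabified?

The consonants /k/, /j/, /x/ cannot be parsed into a legal (C)V syllable (no codas are permitted; onsets are limited to one consonant).

3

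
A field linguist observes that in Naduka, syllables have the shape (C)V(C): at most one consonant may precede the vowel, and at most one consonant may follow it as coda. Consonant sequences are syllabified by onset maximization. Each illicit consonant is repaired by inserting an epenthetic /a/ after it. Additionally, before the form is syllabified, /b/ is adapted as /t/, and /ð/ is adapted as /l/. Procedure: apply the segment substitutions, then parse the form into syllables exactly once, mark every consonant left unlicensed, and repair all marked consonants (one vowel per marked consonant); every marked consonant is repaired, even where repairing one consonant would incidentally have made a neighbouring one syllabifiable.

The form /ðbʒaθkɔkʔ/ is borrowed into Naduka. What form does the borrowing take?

lataʒaθkɔkʔa

Substitution: /ð/ → /l/, /b/ → /t/, giving /ltʒaθkɔkʔ/.
The consonants /l/, /t/, /ʔ/ cannot be parsed into a legal (C)V(C) syllable (at most one coda consonant is licensed; onsets are limited to one consonant).
Each unlicensed consonant becomes the onset of a new syllable: /l/ → /la/, /t/ → /ta/, /ʔ/ → /ʔa/.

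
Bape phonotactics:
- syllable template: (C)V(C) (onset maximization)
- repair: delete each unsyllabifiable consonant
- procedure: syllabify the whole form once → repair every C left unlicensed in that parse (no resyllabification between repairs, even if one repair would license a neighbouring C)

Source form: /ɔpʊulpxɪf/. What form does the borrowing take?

Under (C)V(C), the unsyllabifiable consonants are /p/ (at most one coda consonant is licensed; onsets are limited to one consonant).
Deletion applies to /p/.

ɔpʊulxɪf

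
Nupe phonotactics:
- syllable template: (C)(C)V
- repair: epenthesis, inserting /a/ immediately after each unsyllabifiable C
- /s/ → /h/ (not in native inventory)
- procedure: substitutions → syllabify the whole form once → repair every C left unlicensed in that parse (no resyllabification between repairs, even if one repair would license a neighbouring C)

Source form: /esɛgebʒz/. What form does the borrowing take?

ehɛgebaʒaza

Substitution: /s/ → /h/, giving /ehɛgebʒz/.
Under (C)(C)V, the unsyllabifiable consonants are /b/, /ʒ/, /z/ (no codas are permitted; onsets may contain at most 2 consonants).
Inserting the epenthetic vowel yields /b/ → /ba/, /ʒ/ → /ʒa/, /z/ → /za/.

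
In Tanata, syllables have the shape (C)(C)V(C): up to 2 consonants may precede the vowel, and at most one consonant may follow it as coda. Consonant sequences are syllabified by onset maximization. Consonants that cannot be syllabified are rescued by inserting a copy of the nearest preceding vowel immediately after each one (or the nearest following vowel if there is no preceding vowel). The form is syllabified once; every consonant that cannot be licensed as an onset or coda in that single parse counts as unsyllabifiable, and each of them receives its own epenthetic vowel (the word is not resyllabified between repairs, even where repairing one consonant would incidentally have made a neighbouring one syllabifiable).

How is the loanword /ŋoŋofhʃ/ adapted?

ŋoŋofhoʃo

Syllabifying with onset maximization leaves /h/, /ʃ/ stranded (at most one coda consonant is licensed; onsets may contain at most 2 consonants).
Inserting the epenthetic vowel yields /h/ → /ho/, /ʃ/ → /ʃo/.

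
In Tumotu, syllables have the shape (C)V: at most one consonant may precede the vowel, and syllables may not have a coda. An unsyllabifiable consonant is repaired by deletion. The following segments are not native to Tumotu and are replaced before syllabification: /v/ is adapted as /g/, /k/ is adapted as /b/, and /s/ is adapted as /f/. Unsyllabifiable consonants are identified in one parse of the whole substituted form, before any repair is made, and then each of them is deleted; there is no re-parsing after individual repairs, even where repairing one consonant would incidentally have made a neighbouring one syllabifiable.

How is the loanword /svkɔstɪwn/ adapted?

Substitution: /s/ → /f/, /v/ → /g/, /k/ → /b/, giving /fgbɔftɪwn/.
Under (C)V, the unsyllabifiable consonants are /f/, /g/, /f/, /w/, /n/ (no codas are permitted; onsets are limited to one consonant).
Deletion applies to /f/, /g/, /f/, /w/, /n/.

bɔtɪ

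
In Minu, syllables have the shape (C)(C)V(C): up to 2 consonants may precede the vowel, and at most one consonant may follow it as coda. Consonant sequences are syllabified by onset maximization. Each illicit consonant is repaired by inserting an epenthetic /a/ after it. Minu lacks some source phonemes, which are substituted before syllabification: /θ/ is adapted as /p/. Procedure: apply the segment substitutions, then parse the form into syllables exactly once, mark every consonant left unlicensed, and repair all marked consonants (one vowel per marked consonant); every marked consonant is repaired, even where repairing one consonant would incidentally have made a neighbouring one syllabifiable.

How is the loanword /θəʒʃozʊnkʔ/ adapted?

Substitution: /θ/ → /p/, giving /pəʒʃozʊnkʔ/.
Under (C)(C)V(C), the unsyllabifiable consonants are /k/, /ʔ/ (at most one coda consonant is licensed; onsets may contain at most 2 consonants).
Inserting the epenthetic vowel yields /k/ → /ka/, /ʔ/ → /ʔa/.

pəʒʃozʊnkaʔa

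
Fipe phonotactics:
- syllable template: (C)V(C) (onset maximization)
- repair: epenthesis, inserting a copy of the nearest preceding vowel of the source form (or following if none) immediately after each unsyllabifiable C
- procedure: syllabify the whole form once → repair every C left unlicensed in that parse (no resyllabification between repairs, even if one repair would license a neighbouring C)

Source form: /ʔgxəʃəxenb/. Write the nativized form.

Syllabifying with onset maximization leaves /ʔ/, /g/, /b/ stranded (at most one coda consonant is licensed; onsets are limited to one consonant).
Inserting the epenthetic vowel yields /ʔ/ → /ʔə/, /g/ → /gə/, /b/ → /be/.

ʔəgəxəʃəxenbe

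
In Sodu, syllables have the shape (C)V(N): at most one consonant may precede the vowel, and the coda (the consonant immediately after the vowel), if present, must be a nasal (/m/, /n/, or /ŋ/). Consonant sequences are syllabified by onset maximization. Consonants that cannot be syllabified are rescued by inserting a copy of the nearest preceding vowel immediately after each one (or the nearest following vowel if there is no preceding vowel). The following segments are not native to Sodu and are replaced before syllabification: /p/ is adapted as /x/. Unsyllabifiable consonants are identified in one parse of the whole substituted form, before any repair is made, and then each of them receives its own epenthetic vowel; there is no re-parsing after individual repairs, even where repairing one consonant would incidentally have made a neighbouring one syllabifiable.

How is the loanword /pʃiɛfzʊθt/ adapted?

Substitution: /p/ → /x/, giving /xʃiɛfzʊθt/.
The consonants /x/, /f/, /θ/, /t/ cannot be parsed into a legal (C)V(N) syllable (only a nasal (/m/, /n/, or /ŋ/) is licensed in coda position; onsets are limited to one consonant).
Inserting the epenthetic vowel yields /x/ → /xi/, /f/ → /fɛ/, /θ/ → /θʊ/, /t/ → /tʊ/.

xiʃiɛfɛzʊθʊtʊ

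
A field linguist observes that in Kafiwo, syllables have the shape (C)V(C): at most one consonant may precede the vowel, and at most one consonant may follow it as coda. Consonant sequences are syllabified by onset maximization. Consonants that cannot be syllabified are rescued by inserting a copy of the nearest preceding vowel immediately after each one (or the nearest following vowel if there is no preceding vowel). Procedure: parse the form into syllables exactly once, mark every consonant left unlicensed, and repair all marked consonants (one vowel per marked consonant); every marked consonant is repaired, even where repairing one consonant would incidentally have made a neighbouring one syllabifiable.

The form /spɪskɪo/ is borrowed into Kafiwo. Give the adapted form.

The consonants /s/ cannot be parsed into a legal (C)V(C) syllable (at most one coda consonant is licensed; onsets are limited to one consonant).
Each unlicensed consonant becomes the onset of a new syllable: /s/ → /sɪ/.

sɪpɪskɪo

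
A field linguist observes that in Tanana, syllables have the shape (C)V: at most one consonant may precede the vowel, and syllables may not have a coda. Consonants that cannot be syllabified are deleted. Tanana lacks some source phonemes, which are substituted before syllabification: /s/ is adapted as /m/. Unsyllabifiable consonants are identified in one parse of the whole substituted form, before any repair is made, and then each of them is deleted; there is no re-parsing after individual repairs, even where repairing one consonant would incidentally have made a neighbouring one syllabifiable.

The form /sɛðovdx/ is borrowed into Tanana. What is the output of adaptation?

Substitution: /s/ → /m/, giving /mɛðovdx/.
The consonants /v/, /d/, /x/ cannot be parsed into a legal (C)V syllable (no codas are permitted; onsets are limited to one consonant).
Deletion applies to /v/, /d/, /x/.

mɛðo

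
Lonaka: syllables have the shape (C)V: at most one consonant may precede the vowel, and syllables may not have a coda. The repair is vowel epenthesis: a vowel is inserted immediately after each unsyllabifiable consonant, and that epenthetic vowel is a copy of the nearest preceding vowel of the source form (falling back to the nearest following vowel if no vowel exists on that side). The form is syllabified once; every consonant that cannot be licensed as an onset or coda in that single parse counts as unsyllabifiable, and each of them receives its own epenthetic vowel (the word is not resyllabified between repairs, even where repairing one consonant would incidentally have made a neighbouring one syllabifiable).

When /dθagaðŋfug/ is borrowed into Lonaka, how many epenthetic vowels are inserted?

The unsyllabifiable consonants are /d/, /ð/, /ŋ/, /g/; each receives one epenthetic vowel.

4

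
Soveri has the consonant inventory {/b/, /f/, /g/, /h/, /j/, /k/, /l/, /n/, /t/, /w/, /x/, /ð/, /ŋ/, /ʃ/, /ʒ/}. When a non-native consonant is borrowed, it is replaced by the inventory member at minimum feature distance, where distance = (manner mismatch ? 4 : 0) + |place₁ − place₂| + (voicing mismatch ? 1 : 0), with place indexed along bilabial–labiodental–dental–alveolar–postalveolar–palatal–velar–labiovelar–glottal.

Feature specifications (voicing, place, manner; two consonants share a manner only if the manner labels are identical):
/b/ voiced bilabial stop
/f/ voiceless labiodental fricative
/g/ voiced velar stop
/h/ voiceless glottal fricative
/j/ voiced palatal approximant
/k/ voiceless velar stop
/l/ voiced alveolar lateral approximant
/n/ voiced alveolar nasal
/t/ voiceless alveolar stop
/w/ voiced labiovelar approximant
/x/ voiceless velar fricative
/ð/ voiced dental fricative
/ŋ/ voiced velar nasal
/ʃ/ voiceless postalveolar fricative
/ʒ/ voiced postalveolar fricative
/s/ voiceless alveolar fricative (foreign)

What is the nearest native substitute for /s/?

/ʃ/ is closest: same manner (fricative), place distance 1 (alveolar→postalveolar), same voicing; total 1. Next closest is /f/ at distance 2.

ʃ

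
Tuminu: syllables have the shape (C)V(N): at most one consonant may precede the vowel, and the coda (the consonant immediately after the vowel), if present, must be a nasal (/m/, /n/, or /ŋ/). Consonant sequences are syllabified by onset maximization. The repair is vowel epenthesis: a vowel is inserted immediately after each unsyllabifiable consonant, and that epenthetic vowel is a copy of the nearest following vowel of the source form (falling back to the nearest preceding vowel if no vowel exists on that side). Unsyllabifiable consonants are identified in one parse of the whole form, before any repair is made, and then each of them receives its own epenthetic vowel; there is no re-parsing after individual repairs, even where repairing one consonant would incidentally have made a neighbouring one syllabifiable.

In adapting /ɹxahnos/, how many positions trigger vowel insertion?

3

The unsyllabifiable consonants are /ɹ/, /h/, /s/; each receives one epenthetic vowel.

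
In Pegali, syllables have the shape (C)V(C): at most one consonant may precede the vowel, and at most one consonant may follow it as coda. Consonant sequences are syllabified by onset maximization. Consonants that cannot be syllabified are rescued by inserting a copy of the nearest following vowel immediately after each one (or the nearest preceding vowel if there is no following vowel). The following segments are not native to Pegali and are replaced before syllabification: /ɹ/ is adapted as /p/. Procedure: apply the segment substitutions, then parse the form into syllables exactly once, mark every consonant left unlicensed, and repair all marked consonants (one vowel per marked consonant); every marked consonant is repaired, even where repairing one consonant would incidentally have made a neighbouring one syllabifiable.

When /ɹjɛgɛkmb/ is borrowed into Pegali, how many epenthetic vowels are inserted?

After substitution the input is /pjɛgɛkmb/.
The unsyllabifiable consonants are /p/, /m/, /b/; each receives one epenthetic vowel.

3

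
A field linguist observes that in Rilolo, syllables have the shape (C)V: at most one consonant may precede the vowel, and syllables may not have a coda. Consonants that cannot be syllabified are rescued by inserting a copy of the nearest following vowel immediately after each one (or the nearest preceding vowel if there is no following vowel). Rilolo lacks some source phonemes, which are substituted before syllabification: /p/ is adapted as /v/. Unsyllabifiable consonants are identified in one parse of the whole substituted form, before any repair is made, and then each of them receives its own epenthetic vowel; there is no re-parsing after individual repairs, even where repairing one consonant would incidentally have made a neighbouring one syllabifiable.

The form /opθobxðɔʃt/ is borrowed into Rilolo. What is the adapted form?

Substitution: /p/ → /v/, giving /ovθobxðɔʃt/.
Under (C)V, the unsyllabifiable consonants are /v/, /b/, /x/, /ʃ/, /t/ (no codas are permitted; onsets are limited to one consonant).
Epenthesis after each stranded consonant: /v/ → /vo/, /b/ → /bɔ/, /x/ → /xɔ/, /ʃ/ → /ʃɔ/, /t/ → /tɔ/.

ovoθobɔxɔðɔʃɔtɔ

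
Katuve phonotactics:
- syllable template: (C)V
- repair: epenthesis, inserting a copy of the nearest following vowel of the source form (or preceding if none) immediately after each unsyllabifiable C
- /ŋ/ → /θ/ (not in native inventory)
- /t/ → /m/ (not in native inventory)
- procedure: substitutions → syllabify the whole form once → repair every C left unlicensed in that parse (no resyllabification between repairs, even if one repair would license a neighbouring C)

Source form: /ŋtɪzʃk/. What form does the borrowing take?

Substitution: /ŋ/ → /θ/, /t/ → /m/, giving /θmɪzʃk/.
The consonants /θ/, /z/, /ʃ/, /k/ cannot be parsed into a legal (C)V syllable (no codas are permitted; onsets are limited to one consonant).
Each unlicensed consonant becomes the onset of a new syllable: /θ/ → /θɪ/, /z/ → /zɪ/, /ʃ/ → /ʃɪ/, /k/ → /kɪ/.

θɪmɪzɪʃɪkɪ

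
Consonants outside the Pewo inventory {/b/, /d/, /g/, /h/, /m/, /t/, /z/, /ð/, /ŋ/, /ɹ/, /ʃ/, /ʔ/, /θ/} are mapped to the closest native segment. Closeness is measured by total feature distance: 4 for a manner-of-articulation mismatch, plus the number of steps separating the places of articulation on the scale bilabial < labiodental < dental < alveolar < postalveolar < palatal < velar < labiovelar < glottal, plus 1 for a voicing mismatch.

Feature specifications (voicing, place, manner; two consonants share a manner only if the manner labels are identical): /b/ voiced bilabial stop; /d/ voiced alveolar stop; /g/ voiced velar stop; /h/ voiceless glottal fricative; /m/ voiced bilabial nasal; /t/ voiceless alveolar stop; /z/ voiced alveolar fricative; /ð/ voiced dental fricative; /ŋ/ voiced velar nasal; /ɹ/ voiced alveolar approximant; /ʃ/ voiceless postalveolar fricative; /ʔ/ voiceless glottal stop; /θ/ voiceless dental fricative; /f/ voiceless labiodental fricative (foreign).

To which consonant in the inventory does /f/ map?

/θ/ is closest: same manner (fricative), place distance 1 (labiodental→dental), same voicing; total 1. Next closest is /ð/ at distance 2.

θ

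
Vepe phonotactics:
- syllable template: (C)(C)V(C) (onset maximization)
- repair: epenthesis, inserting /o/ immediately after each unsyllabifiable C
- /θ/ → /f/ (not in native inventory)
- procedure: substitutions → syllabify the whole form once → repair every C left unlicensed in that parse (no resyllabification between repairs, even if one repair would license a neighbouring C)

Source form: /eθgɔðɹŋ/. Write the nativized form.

Substitution: /θ/ → /f/, giving /efgɔðɹŋ/.
Syllabifying with onset maximization leaves /ɹ/, /ŋ/ stranded (at most one coda consonant is licensed; onsets may contain at most 2 consonants).
Each unlicensed consonant becomes the onset of a new syllable: /ɹ/ → /ɹo/, /ŋ/ → /ŋo/.

efgɔðɹoŋo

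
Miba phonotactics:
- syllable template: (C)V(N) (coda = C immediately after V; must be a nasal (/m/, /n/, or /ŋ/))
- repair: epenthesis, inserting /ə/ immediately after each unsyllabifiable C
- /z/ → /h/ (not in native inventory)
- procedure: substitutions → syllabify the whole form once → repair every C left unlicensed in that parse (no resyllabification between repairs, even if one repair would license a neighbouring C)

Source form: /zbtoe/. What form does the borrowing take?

Substitution: /z/ → /h/, giving /hbtoe/.
Syllabifying with onset maximization leaves /h/, /b/ stranded (only a nasal (/m/, /n/, or /ŋ/) is licensed in coda position; onsets are limited to one consonant).
Inserting the epenthetic vowel yields /h/ → /hə/, /b/ → /bə/.

həbətoe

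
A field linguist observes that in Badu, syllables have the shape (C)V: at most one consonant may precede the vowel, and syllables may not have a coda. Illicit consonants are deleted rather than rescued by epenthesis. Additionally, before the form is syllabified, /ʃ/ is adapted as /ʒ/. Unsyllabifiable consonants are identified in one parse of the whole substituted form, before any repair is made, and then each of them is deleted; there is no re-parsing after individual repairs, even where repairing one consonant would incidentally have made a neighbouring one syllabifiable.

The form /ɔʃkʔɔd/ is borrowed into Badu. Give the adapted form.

ɔʔɔ

Substitution: /ʃ/ → /ʒ/, giving /ɔʒkʔɔd/.
Under (C)V, the unsyllabifiable consonants are /ʒ/, /k/, /d/ (no codas are permitted; onsets are limited to one consonant).
Deleting the stranded consonants removes /ʒ/, /k/, /d/.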